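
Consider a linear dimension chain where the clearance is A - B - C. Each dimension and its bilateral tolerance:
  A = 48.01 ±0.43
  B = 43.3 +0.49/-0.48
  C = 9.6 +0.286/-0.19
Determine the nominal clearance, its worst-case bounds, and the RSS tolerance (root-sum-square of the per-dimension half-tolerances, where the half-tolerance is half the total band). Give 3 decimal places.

Stack each dimension's contribution:
  +A: nom +48.010 → Σnom=48.010; wc +0.430/-0.430 → slack +0.430/-0.430; half-tol=0.430, Σhalf²=0.184900
  -B: nom -43.300 → Σnom=4.710; wc +0.480/-0.490 → slack +0.910/-0.920; half-tol=0.485, Σhalf²=0.420125
  -C: nom -9.600 → Σnom=-4.890; wc +0.190/-0.286 → slack +1.100/-1.206; half-tol=0.238, Σhalf²=0.476769
Nominal = -4.890. Worst-case = [-4.890 - 1.206, -4.890 + 1.100] = [-6.096, -3.790]. RSS = √0.476769 = 0.690.

nominal=-4.890 wc=[-6.096,-3.790] rss=0.690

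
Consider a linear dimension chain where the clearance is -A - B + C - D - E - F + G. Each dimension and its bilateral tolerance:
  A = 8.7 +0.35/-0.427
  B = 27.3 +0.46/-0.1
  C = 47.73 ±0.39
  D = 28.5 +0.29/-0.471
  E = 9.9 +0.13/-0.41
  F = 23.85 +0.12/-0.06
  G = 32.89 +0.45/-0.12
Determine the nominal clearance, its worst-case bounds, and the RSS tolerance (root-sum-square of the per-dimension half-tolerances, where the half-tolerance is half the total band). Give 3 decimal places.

Stack each dimension's contribution:
  -A: nom -8.700 → Σnom=-8.700; wc +0.427/-0.350 → slack +0.427/-0.350; half-tol=0.388, Σhalf²=0.150932
  -B: nom -27.300 → Σnom=-36.000; wc +0.100/-0.460 → slack +0.527/-0.810; half-tol=0.280, Σhalf²=0.229332
  +C: nom +47.730 → Σnom=11.730; wc +0.390/-0.390 → slack +0.917/-1.200; half-tol=0.390, Σhalf²=0.381432
  -D: nom -28.500 → Σnom=-16.770; wc +0.471/-0.290 → slack +1.388/-1.490; half-tol=0.380, Σhalf²=0.526212
  -E: nom -9.900 → Σnom=-26.670; wc +0.410/-0.130 → slack +1.798/-1.620; half-tol=0.270, Σhalf²=0.599112
  -F: nom -23.850 → Σnom=-50.520; wc +0.060/-0.120 → slack +1.858/-1.740; half-tol=0.090, Σhalf²=0.607212
  +G: nom +32.890 → Σnom=-17.630; wc +0.450/-0.120 → slack +2.308/-1.860; half-tol=0.285, Σhalf²=0.688437
Nominal = -17.630. Worst-case = [-17.630 - 1.860, -17.630 + 2.308] = [-19.490, -15.322]. RSS = √0.688437 = 0.830.

nominal=-17.630 wc=[-19.490,-15.322] rss=0.830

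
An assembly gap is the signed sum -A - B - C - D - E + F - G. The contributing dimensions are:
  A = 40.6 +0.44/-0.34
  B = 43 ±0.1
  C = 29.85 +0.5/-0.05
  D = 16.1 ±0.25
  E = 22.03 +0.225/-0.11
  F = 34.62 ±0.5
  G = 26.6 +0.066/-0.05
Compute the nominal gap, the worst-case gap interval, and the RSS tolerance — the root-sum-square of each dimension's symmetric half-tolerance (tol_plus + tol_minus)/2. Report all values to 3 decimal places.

Stack each dimension's contribution:
  -A: nom -40.600 → Σnom=-40.600; wc +0.340/-0.440 → slack +0.340/-0.440; half-tol=0.390, Σhalf²=0.152100
  -B: nom -43.000 → Σnom=-83.600; wc +0.100/-0.100 → slack +0.440/-0.540; half-tol=0.100, Σhalf²=0.162100
  -C: nom -29.850 → Σnom=-113.450; wc +0.050/-0.500 → slack +0.490/-1.040; half-tol=0.275, Σhalf²=0.237725
  -D: nom -16.100 → Σnom=-129.550; wc +0.250/-0.250 → slack +0.740/-1.290; half-tol=0.250, Σhalf²=0.300225
  -E: nom -22.030 → Σnom=-151.580; wc +0.110/-0.225 → slack +0.850/-1.515; half-tol=0.168, Σhalf²=0.328281
  +F: nom +34.620 → Σnom=-116.960; wc +0.500/-0.500 → slack +1.350/-2.015; half-tol=0.500, Σhalf²=0.578281
  -G: nom -26.600 → Σnom=-143.560; wc +0.050/-0.066 → slack +1.400/-2.081; half-tol=0.058, Σhalf²=0.581645
Nominal = -143.560. Worst-case = [-143.560 - 2.081, -143.560 + 1.400] = [-145.641, -142.160]. RSS = √0.581645 = 0.763.

nominal=-143.560 wc=[-145.641,-142.160] rss=0.763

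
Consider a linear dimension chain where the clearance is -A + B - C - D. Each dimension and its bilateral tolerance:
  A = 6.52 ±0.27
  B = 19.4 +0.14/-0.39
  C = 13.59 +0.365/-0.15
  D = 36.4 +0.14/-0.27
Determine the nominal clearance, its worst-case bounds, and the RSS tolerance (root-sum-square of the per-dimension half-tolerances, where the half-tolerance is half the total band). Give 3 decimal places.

Stack each dimension's contribution:
  -A: nom -6.520 → Σnom=-6.520; wc +0.270/-0.270 → slack +0.270/-0.270; half-tol=0.270, Σhalf²=0.072900
  +B: nom +19.400 → Σnom=12.880; wc +0.140/-0.390 → slack +0.410/-0.660; half-tol=0.265, Σhalf²=0.143125
  -C: nom -13.590 → Σnom=-0.710; wc +0.150/-0.365 → slack +0.560/-1.025; half-tol=0.258, Σhalf²=0.209431
  -D: nom -36.400 → Σnom=-37.110; wc +0.270/-0.140 → slack +0.830/-1.165; half-tol=0.205, Σhalf²=0.251456
Nominal = -37.110. Worst-case = [-37.110 - 1.165, -37.110 + 0.830] = [-38.275, -36.280]. RSS = √0.251456 = 0.501.

nominal=-37.110 wc=[-38.275,-36.280] rss=0.501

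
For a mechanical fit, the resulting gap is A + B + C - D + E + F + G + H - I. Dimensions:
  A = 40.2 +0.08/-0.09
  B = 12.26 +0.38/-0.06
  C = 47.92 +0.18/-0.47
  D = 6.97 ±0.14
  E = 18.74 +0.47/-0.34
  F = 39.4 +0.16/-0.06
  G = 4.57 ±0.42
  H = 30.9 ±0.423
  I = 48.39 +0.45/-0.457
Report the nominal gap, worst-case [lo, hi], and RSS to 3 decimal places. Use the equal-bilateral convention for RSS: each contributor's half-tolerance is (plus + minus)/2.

Stack each dimension's contribution:
  +A: nom +40.200 → Σnom=40.200; wc +0.080/-0.090 → slack +0.080/-0.090; half-tol=0.085, Σhalf²=0.007225
  +B: nom +12.260 → Σnom=52.460; wc +0.380/-0.060 → slack +0.460/-0.150; half-tol=0.220, Σhalf²=0.055625
  +C: nom +47.920 → Σnom=100.380; wc +0.180/-0.470 → slack +0.640/-0.620; half-tol=0.325, Σhalf²=0.161250
  -D: nom -6.970 → Σnom=93.410; wc +0.140/-0.140 → slack +0.780/-0.760; half-tol=0.140, Σhalf²=0.180850
  +E: nom +18.740 → Σnom=112.150; wc +0.470/-0.340 → slack +1.250/-1.100; half-tol=0.405, Σhalf²=0.344875
  +F: nom +39.400 → Σnom=151.550; wc +0.160/-0.060 → slack +1.410/-1.160; half-tol=0.110, Σhalf²=0.356975
  +G: nom +4.570 → Σnom=156.120; wc +0.420/-0.420 → slack +1.830/-1.580; half-tol=0.420, Σhalf²=0.533375
  +H: nom +30.900 → Σnom=187.020; wc +0.423/-0.423 → slack +2.253/-2.003; half-tol=0.423, Σhalf²=0.712304
  -I: nom -48.390 → Σnom=138.630; wc +0.457/-0.450 → slack +2.710/-2.453; half-tol=0.454, Σhalf²=0.917966
Nominal = 138.630. Worst-case = [138.630 - 2.453, 138.630 + 2.710] = [136.177, 141.340]. RSS = √0.917966 = 0.958.

nominal=138.630 wc=[136.177,141.340] rss=0.958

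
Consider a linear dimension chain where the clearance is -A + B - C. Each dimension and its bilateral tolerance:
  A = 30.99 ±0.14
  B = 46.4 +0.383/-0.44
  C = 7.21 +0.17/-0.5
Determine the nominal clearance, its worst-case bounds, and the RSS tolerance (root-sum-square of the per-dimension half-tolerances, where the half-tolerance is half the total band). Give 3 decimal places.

nominal=8.200 wc=[7.450,9.223] rss=0.549

Stack each dimension's contribution:
  -A: nom -30.990 → Σnom=-30.990; wc +0.140/-0.140 → slack +0.140/-0.140; half-tol=0.140, Σhalf²=0.019600
  +B: nom +46.400 → Σnom=15.410; wc +0.383/-0.440 → slack +0.523/-0.580; half-tol=0.411, Σhalf²=0.188932
  -C: nom -7.210 → Σnom=8.200; wc +0.500/-0.170 → slack +1.023/-0.750; half-tol=0.335, Σhalf²=0.301157
Nominal = 8.200. Worst-case = [8.200 - 0.750, 8.200 + 1.023] = [7.450, 9.223]. RSS = √0.301157 = 0.549.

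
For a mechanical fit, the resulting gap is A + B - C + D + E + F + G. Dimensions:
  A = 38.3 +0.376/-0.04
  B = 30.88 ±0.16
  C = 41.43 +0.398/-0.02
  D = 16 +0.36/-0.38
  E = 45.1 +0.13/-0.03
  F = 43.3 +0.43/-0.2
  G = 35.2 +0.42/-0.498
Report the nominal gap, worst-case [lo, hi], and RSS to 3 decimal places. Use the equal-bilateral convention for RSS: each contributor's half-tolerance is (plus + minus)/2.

nominal=167.350 wc=[165.644,169.246] rss=0.752

Stack each dimension's contribution:
  +A: nom +38.300 → Σnom=38.300; wc +0.376/-0.040 → slack +0.376/-0.040; half-tol=0.208, Σhalf²=0.043264
  +B: nom +30.880 → Σnom=69.180; wc +0.160/-0.160 → slack +0.536/-0.200; half-tol=0.160, Σhalf²=0.068864
  -C: nom -41.430 → Σnom=27.750; wc +0.020/-0.398 → slack +0.556/-0.598; half-tol=0.209, Σhalf²=0.112545
  +D: nom +16.000 → Σnom=43.750; wc +0.360/-0.380 → slack +0.916/-0.978; half-tol=0.370, Σhalf²=0.249445
  +E: nom +45.100 → Σnom=88.850; wc +0.130/-0.030 → slack +1.046/-1.008; half-tol=0.080, Σhalf²=0.255845
  +F: nom +43.300 → Σnom=132.150; wc +0.430/-0.200 → slack +1.476/-1.208; half-tol=0.315, Σhalf²=0.355070
  +G: nom +35.200 → Σnom=167.350; wc +0.420/-0.498 → slack +1.896/-1.706; half-tol=0.459, Σhalf²=0.565751
Nominal = 167.350. Worst-case = [167.350 - 1.706, 167.350 + 1.896] = [165.644, 169.246]. RSS = √0.565751 = 0.752.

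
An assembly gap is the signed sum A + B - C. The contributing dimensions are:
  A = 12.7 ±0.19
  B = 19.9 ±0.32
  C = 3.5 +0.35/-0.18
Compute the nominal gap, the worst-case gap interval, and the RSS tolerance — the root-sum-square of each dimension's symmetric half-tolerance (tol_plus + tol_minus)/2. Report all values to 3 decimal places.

nominal=29.100 wc=[28.240,29.790] rss=0.457

Stack each dimension's contribution:
  +A: nom +12.700 → Σnom=12.700; wc +0.190/-0.190 → slack +0.190/-0.190; half-tol=0.190, Σhalf²=0.036100
  +B: nom +19.900 → Σnom=32.600; wc +0.320/-0.320 → slack +0.510/-0.510; half-tol=0.320, Σhalf²=0.138500
  -C: nom -3.500 → Σnom=29.100; wc +0.180/-0.350 → slack +0.690/-0.860; half-tol=0.265, Σhalf²=0.208725
Nominal = 29.100. Worst-case = [29.100 - 0.860, 29.100 + 0.690] = [28.240, 29.790]. RSS = √0.208725 = 0.457.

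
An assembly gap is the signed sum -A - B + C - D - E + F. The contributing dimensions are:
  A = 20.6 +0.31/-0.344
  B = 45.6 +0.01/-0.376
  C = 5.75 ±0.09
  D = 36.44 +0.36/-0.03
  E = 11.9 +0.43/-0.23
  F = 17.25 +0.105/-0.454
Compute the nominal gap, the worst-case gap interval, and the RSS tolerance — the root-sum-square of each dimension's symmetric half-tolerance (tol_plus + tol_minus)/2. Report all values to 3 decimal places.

nominal=-91.540 wc=[-93.194,-90.365] rss=0.614

Stack each dimension's contribution:
  -A: nom -20.600 → Σnom=-20.600; wc +0.344/-0.310 → slack +0.344/-0.310; half-tol=0.327, Σhalf²=0.106929
  -B: nom -45.600 → Σnom=-66.200; wc +0.376/-0.010 → slack +0.720/-0.320; half-tol=0.193, Σhalf²=0.144178
  +C: nom +5.750 → Σnom=-60.450; wc +0.090/-0.090 → slack +0.810/-0.410; half-tol=0.090, Σhalf²=0.152278
  -D: nom -36.440 → Σnom=-96.890; wc +0.030/-0.360 → slack +0.840/-0.770; half-tol=0.195, Σhalf²=0.190303
  -E: nom -11.900 → Σnom=-108.790; wc +0.230/-0.430 → slack +1.070/-1.200; half-tol=0.330, Σhalf²=0.299203
  +F: nom +17.250 → Σnom=-91.540; wc +0.105/-0.454 → slack +1.175/-1.654; half-tol=0.280, Σhalf²=0.377323
Nominal = -91.540. Worst-case = [-91.540 - 1.654, -91.540 + 1.175] = [-93.194, -90.365]. RSS = √0.377323 = 0.614.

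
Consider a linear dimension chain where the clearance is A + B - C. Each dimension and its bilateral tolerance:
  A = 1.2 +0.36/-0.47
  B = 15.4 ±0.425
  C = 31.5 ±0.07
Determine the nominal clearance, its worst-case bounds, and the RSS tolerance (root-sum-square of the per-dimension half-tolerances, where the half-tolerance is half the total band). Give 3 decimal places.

nominal=-14.900 wc=[-15.865,-14.045] rss=0.598

Stack each dimension's contribution:
  +A: nom +1.200 → Σnom=1.200; wc +0.360/-0.470 → slack +0.360/-0.470; half-tol=0.415, Σhalf²=0.172225
  +B: nom +15.400 → Σnom=16.600; wc +0.425/-0.425 → slack +0.785/-0.895; half-tol=0.425, Σhalf²=0.352850
  -C: nom -31.500 → Σnom=-14.900; wc +0.070/-0.070 → slack +0.855/-0.965; half-tol=0.070, Σhalf²=0.357750
Nominal = -14.900. Worst-case = [-14.900 - 0.965, -14.900 + 0.855] = [-15.865, -14.045]. RSS = √0.357750 = 0.598.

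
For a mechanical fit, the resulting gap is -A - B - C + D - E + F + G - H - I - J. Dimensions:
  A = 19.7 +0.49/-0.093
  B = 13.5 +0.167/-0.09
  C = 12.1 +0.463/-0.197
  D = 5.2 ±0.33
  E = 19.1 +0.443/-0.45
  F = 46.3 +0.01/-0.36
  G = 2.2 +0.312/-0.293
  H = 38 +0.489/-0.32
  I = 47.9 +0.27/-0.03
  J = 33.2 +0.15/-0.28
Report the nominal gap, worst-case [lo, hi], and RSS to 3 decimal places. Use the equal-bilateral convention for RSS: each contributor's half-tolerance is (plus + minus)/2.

nominal=-129.800 wc=[-133.255,-127.688] rss=0.936

Stack each dimension's contribution:
  -A: nom -19.700 → Σnom=-19.700; wc +0.093/-0.490 → slack +0.093/-0.490; half-tol=0.291, Σhalf²=0.084972
  -B: nom -13.500 → Σnom=-33.200; wc +0.090/-0.167 → slack +0.183/-0.657; half-tol=0.129, Σhalf²=0.101484
  -C: nom -12.100 → Σnom=-45.300; wc +0.197/-0.463 → slack +0.380/-1.120; half-tol=0.330, Σhalf²=0.210384
  +D: nom +5.200 → Σnom=-40.100; wc +0.330/-0.330 → slack +0.710/-1.450; half-tol=0.330, Σhalf²=0.319284
  -E: nom -19.100 → Σnom=-59.200; wc +0.450/-0.443 → slack +1.160/-1.893; half-tol=0.447, Σhalf²=0.518647
  +F: nom +46.300 → Σnom=-12.900; wc +0.010/-0.360 → slack +1.170/-2.253; half-tol=0.185, Σhalf²=0.552872
  +G: nom +2.200 → Σnom=-10.700; wc +0.312/-0.293 → slack +1.482/-2.546; half-tol=0.302, Σhalf²=0.644378
  -H: nom -38.000 → Σnom=-48.700; wc +0.320/-0.489 → slack +1.802/-3.035; half-tol=0.404, Σhalf²=0.807998
  -I: nom -47.900 → Σnom=-96.600; wc +0.030/-0.270 → slack +1.832/-3.305; half-tol=0.150, Σhalf²=0.830498
  -J: nom -33.200 → Σnom=-129.800; wc +0.280/-0.150 → slack +2.112/-3.455; half-tol=0.215, Σhalf²=0.876723
Nominal = -129.800. Worst-case = [-129.800 - 3.455, -129.800 + 2.112] = [-133.255, -127.688]. RSS = √0.876723 = 0.936.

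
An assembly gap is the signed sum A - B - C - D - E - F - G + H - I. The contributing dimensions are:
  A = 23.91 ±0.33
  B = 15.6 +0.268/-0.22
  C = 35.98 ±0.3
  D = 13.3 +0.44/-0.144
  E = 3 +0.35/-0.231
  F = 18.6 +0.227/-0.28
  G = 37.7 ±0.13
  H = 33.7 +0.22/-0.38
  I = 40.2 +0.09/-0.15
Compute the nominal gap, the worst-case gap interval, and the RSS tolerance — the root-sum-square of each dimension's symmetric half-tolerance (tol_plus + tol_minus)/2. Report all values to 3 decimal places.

Stack each dimension's contribution:
  +A: nom +23.910 → Σnom=23.910; wc +0.330/-0.330 → slack +0.330/-0.330; half-tol=0.330, Σhalf²=0.108900
  -B: nom -15.600 → Σnom=8.310; wc +0.220/-0.268 → slack +0.550/-0.598; half-tol=0.244, Σhalf²=0.168436
  -C: nom -35.980 → Σnom=-27.670; wc +0.300/-0.300 → slack +0.850/-0.898; half-tol=0.300, Σhalf²=0.258436
  -D: nom -13.300 → Σnom=-40.970; wc +0.144/-0.440 → slack +0.994/-1.338; half-tol=0.292, Σhalf²=0.343700
  -E: nom -3.000 → Σnom=-43.970; wc +0.231/-0.350 → slack +1.225/-1.688; half-tol=0.290, Σhalf²=0.428090
  -F: nom -18.600 → Σnom=-62.570; wc +0.280/-0.227 → slack +1.505/-1.915; half-tol=0.254, Σhalf²=0.492353
  -G: nom -37.700 → Σnom=-100.270; wc +0.130/-0.130 → slack +1.635/-2.045; half-tol=0.130, Σhalf²=0.509252
  +H: nom +33.700 → Σnom=-66.570; wc +0.220/-0.380 → slack +1.855/-2.425; half-tol=0.300, Σhalf²=0.599252
  -I: nom -40.200 → Σnom=-106.770; wc +0.150/-0.090 → slack +2.005/-2.515; half-tol=0.120, Σhalf²=0.613652
Nominal = -106.770. Worst-case = [-106.770 - 2.515, -106.770 + 2.005] = [-109.285, -104.765]. RSS = √0.613652 = 0.783.

nominal=-106.770 wc=[-109.285,-104.765] rss=0.783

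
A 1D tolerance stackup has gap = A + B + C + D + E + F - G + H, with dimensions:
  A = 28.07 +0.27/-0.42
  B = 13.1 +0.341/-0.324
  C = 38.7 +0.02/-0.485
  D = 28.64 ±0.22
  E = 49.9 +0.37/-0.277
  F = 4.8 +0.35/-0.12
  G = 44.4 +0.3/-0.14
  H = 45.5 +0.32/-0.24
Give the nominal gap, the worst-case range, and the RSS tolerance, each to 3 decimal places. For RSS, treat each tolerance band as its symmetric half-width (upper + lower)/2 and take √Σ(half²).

Stack each dimension's contribution:
  +A: nom +28.070 → Σnom=28.070; wc +0.270/-0.420 → slack +0.270/-0.420; half-tol=0.345, Σhalf²=0.119025
  +B: nom +13.100 → Σnom=41.170; wc +0.341/-0.324 → slack +0.611/-0.744; half-tol=0.333, Σhalf²=0.229581
  +C: nom +38.700 → Σnom=79.870; wc +0.020/-0.485 → slack +0.631/-1.229; half-tol=0.253, Σhalf²=0.293337
  +D: nom +28.640 → Σnom=108.510; wc +0.220/-0.220 → slack +0.851/-1.449; half-tol=0.220, Σhalf²=0.341737
  +E: nom +49.900 → Σnom=158.410; wc +0.370/-0.277 → slack +1.221/-1.726; half-tol=0.324, Σhalf²=0.446390
  +F: nom +4.800 → Σnom=163.210; wc +0.350/-0.120 → slack +1.571/-1.846; half-tol=0.235, Σhalf²=0.501615
  -G: nom -44.400 → Σnom=118.810; wc +0.140/-0.300 → slack +1.711/-2.146; half-tol=0.220, Σhalf²=0.550015
  +H: nom +45.500 → Σnom=164.310; wc +0.320/-0.240 → slack +2.031/-2.386; half-tol=0.280, Σhalf²=0.628415
Nominal = 164.310. Worst-case = [164.310 - 2.386, 164.310 + 2.031] = [161.924, 166.341]. RSS = √0.628415 = 0.793.

nominal=164.310 wc=[161.924,166.341] rss=0.793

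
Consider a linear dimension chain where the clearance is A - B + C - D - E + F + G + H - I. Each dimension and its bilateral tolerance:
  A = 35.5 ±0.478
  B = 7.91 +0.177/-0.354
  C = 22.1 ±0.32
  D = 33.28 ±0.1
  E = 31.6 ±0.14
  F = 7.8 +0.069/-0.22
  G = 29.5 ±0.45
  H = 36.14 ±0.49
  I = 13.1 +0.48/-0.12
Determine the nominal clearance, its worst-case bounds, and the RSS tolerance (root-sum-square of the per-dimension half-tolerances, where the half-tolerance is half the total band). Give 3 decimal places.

nominal=45.150 wc=[42.295,47.671] rss=0.992

Stack each dimension's contribution:
  +A: nom +35.500 → Σnom=35.500; wc +0.478/-0.478 → slack +0.478/-0.478; half-tol=0.478, Σhalf²=0.228484
  -B: nom -7.910 → Σnom=27.590; wc +0.354/-0.177 → slack +0.832/-0.655; half-tol=0.265, Σhalf²=0.298974
  +C: nom +22.100 → Σnom=49.690; wc +0.320/-0.320 → slack +1.152/-0.975; half-tol=0.320, Σhalf²=0.401374
  -D: nom -33.280 → Σnom=16.410; wc +0.100/-0.100 → slack +1.252/-1.075; half-tol=0.100, Σhalf²=0.411374
  -E: nom -31.600 → Σnom=-15.190; wc +0.140/-0.140 → slack +1.392/-1.215; half-tol=0.140, Σhalf²=0.430974
  +F: nom +7.800 → Σnom=-7.390; wc +0.069/-0.220 → slack +1.461/-1.435; half-tol=0.145, Σhalf²=0.451854
  +G: nom +29.500 → Σnom=22.110; wc +0.450/-0.450 → slack +1.911/-1.885; half-tol=0.450, Σhalf²=0.654354
  +H: nom +36.140 → Σnom=58.250; wc +0.490/-0.490 → slack +2.401/-2.375; half-tol=0.490, Σhalf²=0.894454
  -I: nom -13.100 → Σnom=45.150; wc +0.120/-0.480 → slack +2.521/-2.855; half-tol=0.300, Σhalf²=0.984454
Nominal = 45.150. Worst-case = [45.150 - 2.855, 45.150 + 2.521] = [42.295, 47.671]. RSS = √0.984454 = 0.992.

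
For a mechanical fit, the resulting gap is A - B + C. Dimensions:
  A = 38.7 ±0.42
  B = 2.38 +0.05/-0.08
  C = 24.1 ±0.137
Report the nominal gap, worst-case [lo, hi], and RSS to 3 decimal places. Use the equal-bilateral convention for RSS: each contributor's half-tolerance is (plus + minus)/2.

Stack each dimension's contribution:
  +A: nom +38.700 → Σnom=38.700; wc +0.420/-0.420 → slack +0.420/-0.420; half-tol=0.420, Σhalf²=0.176400
  -B: nom -2.380 → Σnom=36.320; wc +0.080/-0.050 → slack +0.500/-0.470; half-tol=0.065, Σhalf²=0.180625
  +C: nom +24.100 → Σnom=60.420; wc +0.137/-0.137 → slack +0.637/-0.607; half-tol=0.137, Σhalf²=0.199394
Nominal = 60.420. Worst-case = [60.420 - 0.607, 60.420 + 0.637] = [59.813, 61.057]. RSS = √0.199394 = 0.447.

nominal=60.420 wc=[59.813,61.057] rss=0.447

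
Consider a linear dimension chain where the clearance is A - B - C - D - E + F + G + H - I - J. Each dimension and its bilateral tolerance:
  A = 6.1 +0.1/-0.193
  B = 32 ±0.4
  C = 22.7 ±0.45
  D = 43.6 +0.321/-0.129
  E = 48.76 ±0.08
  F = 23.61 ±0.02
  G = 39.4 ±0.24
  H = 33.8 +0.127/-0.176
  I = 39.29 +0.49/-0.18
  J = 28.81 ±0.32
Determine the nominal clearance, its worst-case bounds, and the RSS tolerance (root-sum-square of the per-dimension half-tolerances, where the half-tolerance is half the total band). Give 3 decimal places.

Stack each dimension's contribution:
  +A: nom +6.100 → Σnom=6.100; wc +0.100/-0.193 → slack +0.100/-0.193; half-tol=0.147, Σhalf²=0.021462
  -B: nom -32.000 → Σnom=-25.900; wc +0.400/-0.400 → slack +0.500/-0.593; half-tol=0.400, Σhalf²=0.181462
  -C: nom -22.700 → Σnom=-48.600; wc +0.450/-0.450 → slack +0.950/-1.043; half-tol=0.450, Σhalf²=0.383962
  -D: nom -43.600 → Σnom=-92.200; wc +0.129/-0.321 → slack +1.079/-1.364; half-tol=0.225, Σhalf²=0.434587
  -E: nom -48.760 → Σnom=-140.960; wc +0.080/-0.080 → slack +1.159/-1.444; half-tol=0.080, Σhalf²=0.440987
  +F: nom +23.610 → Σnom=-117.350; wc +0.020/-0.020 → slack +1.179/-1.464; half-tol=0.020, Σhalf²=0.441387
  +G: nom +39.400 → Σnom=-77.950; wc +0.240/-0.240 → slack +1.419/-1.704; half-tol=0.240, Σhalf²=0.498987
  +H: nom +33.800 → Σnom=-44.150; wc +0.127/-0.176 → slack +1.546/-1.880; half-tol=0.151, Σhalf²=0.521940
  -I: nom -39.290 → Σnom=-83.440; wc +0.180/-0.490 → slack +1.726/-2.370; half-tol=0.335, Σhalf²=0.634165
  -J: nom -28.810 → Σnom=-112.250; wc +0.320/-0.320 → slack +2.046/-2.690; half-tol=0.320, Σhalf²=0.736565
Nominal = -112.250. Worst-case = [-112.250 - 2.690, -112.250 + 2.046] = [-114.940, -110.204]. RSS = √0.736565 = 0.858.

nominal=-112.250 wc=[-114.940,-110.204] rss=0.858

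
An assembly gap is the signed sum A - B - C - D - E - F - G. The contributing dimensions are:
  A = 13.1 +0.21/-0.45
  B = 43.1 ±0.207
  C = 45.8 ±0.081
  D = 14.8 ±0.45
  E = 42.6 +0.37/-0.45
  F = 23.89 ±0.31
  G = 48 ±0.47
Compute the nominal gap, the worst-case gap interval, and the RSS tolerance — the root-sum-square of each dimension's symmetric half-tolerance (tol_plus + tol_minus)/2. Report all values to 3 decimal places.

Stack each dimension's contribution:
  +A: nom +13.100 → Σnom=13.100; wc +0.210/-0.450 → slack +0.210/-0.450; half-tol=0.330, Σhalf²=0.108900
  -B: nom -43.100 → Σnom=-30.000; wc +0.207/-0.207 → slack +0.417/-0.657; half-tol=0.207, Σhalf²=0.151749
  -C: nom -45.800 → Σnom=-75.800; wc +0.081/-0.081 → slack +0.498/-0.738; half-tol=0.081, Σhalf²=0.158310
  -D: nom -14.800 → Σnom=-90.600; wc +0.450/-0.450 → slack +0.948/-1.188; half-tol=0.450, Σhalf²=0.360810
  -E: nom -42.600 → Σnom=-133.200; wc +0.450/-0.370 → slack +1.398/-1.558; half-tol=0.410, Σhalf²=0.528910
  -F: nom -23.890 → Σnom=-157.090; wc +0.310/-0.310 → slack +1.708/-1.868; half-tol=0.310, Σhalf²=0.625010
  -G: nom -48.000 → Σnom=-205.090; wc +0.470/-0.470 → slack +2.178/-2.338; half-tol=0.470, Σhalf²=0.845910
Nominal = -205.090. Worst-case = [-205.090 - 2.338, -205.090 + 2.178] = [-207.428, -202.912]. RSS = √0.845910 = 0.920.

nominal=-205.090 wc=[-207.428,-202.912] rss=0.920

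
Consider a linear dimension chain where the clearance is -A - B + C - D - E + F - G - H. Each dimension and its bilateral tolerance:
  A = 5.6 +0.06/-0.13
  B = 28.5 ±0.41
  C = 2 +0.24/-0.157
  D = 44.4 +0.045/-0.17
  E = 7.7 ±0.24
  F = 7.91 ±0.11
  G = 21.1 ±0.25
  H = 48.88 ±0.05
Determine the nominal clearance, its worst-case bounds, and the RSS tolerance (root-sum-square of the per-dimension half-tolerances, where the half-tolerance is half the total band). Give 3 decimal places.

nominal=-146.270 wc=[-147.592,-144.670] rss=0.602

Stack each dimension's contribution:
  -A: nom -5.600 → Σnom=-5.600; wc +0.130/-0.060 → slack +0.130/-0.060; half-tol=0.095, Σhalf²=0.009025
  -B: nom -28.500 → Σnom=-34.100; wc +0.410/-0.410 → slack +0.540/-0.470; half-tol=0.410, Σhalf²=0.177125
  +C: nom +2.000 → Σnom=-32.100; wc +0.240/-0.157 → slack +0.780/-0.627; half-tol=0.199, Σhalf²=0.216527
  -D: nom -44.400 → Σnom=-76.500; wc +0.170/-0.045 → slack +0.950/-0.672; half-tol=0.108, Σhalf²=0.228083
  -E: nom -7.700 → Σnom=-84.200; wc +0.240/-0.240 → slack +1.190/-0.912; half-tol=0.240, Σhalf²=0.285683
  +F: nom +7.910 → Σnom=-76.290; wc +0.110/-0.110 → slack +1.300/-1.022; half-tol=0.110, Σhalf²=0.297783
  -G: nom -21.100 → Σnom=-97.390; wc +0.250/-0.250 → slack +1.550/-1.272; half-tol=0.250, Σhalf²=0.360283
  -H: nom -48.880 → Σnom=-146.270; wc +0.050/-0.050 → slack +1.600/-1.322; half-tol=0.050, Σhalf²=0.362783
Nominal = -146.270. Worst-case = [-146.270 - 1.322, -146.270 + 1.600] = [-147.592, -144.670]. RSS = √0.362783 = 0.602.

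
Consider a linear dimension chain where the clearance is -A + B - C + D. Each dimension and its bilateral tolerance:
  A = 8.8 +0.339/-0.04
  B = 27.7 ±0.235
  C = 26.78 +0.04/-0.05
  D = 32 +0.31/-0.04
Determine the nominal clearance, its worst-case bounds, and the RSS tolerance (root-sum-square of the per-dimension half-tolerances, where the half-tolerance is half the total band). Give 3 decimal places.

nominal=24.120 wc=[23.466,24.755] rss=0.352

Stack each dimension's contribution:
  -A: nom -8.800 → Σnom=-8.800; wc +0.040/-0.339 → slack +0.040/-0.339; half-tol=0.190, Σhalf²=0.035910
  +B: nom +27.700 → Σnom=18.900; wc +0.235/-0.235 → slack +0.275/-0.574; half-tol=0.235, Σhalf²=0.091135
  -C: nom -26.780 → Σnom=-7.880; wc +0.050/-0.040 → slack +0.325/-0.614; half-tol=0.045, Σhalf²=0.093160
  +D: nom +32.000 → Σnom=24.120; wc +0.310/-0.040 → slack +0.635/-0.654; half-tol=0.175, Σhalf²=0.123785
Nominal = 24.120. Worst-case = [24.120 - 0.654, 24.120 + 0.635] = [23.466, 24.755]. RSS = √0.123785 = 0.352.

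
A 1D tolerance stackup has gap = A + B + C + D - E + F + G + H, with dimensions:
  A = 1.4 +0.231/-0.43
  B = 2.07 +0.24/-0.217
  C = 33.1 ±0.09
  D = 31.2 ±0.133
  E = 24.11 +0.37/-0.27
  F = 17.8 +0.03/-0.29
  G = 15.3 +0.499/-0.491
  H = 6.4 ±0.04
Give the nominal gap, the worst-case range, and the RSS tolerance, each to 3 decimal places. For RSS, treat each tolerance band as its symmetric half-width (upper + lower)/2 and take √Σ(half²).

nominal=83.160 wc=[81.099,84.693] rss=0.750

Stack each dimension's contribution:
  +A: nom +1.400 → Σnom=1.400; wc +0.231/-0.430 → slack +0.231/-0.430; half-tol=0.331, Σhalf²=0.109230
  +B: nom +2.070 → Σnom=3.470; wc +0.240/-0.217 → slack +0.471/-0.647; half-tol=0.228, Σhalf²=0.161442
  +C: nom +33.100 → Σnom=36.570; wc +0.090/-0.090 → slack +0.561/-0.737; half-tol=0.090, Σhalf²=0.169542
  +D: nom +31.200 → Σnom=67.770; wc +0.133/-0.133 → slack +0.694/-0.870; half-tol=0.133, Σhalf²=0.187231
  -E: nom -24.110 → Σnom=43.660; wc +0.270/-0.370 → slack +0.964/-1.240; half-tol=0.320, Σhalf²=0.289631
  +F: nom +17.800 → Σnom=61.460; wc +0.030/-0.290 → slack +0.994/-1.530; half-tol=0.160, Σhalf²=0.315231
  +G: nom +15.300 → Σnom=76.760; wc +0.499/-0.491 → slack +1.493/-2.021; half-tol=0.495, Σhalf²=0.560256
  +H: nom +6.400 → Σnom=83.160; wc +0.040/-0.040 → slack +1.533/-2.061; half-tol=0.040, Σhalf²=0.561856
Nominal = 83.160. Worst-case = [83.160 - 2.061, 83.160 + 1.533] = [81.099, 84.693]. RSS = √0.561856 = 0.750.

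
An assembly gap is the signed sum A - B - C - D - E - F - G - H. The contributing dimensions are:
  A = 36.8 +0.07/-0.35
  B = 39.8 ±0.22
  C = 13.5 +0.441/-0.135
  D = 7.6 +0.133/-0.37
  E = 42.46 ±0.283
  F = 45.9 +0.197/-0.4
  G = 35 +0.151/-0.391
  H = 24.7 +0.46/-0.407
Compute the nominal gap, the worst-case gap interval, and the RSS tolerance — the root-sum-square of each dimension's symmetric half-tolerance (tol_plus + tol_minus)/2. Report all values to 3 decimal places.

Stack each dimension's contribution:
  +A: nom +36.800 → Σnom=36.800; wc +0.070/-0.350 → slack +0.070/-0.350; half-tol=0.210, Σhalf²=0.044100
  -B: nom -39.800 → Σnom=-3.000; wc +0.220/-0.220 → slack +0.290/-0.570; half-tol=0.220, Σhalf²=0.092500
  -C: nom -13.500 → Σnom=-16.500; wc +0.135/-0.441 → slack +0.425/-1.011; half-tol=0.288, Σhalf²=0.175444
  -D: nom -7.600 → Σnom=-24.100; wc +0.370/-0.133 → slack +0.795/-1.144; half-tol=0.252, Σhalf²=0.238696
  -E: nom -42.460 → Σnom=-66.560; wc +0.283/-0.283 → slack +1.078/-1.427; half-tol=0.283, Σhalf²=0.318785
  -F: nom -45.900 → Σnom=-112.460; wc +0.400/-0.197 → slack +1.478/-1.624; half-tol=0.298, Σhalf²=0.407887
  -G: nom -35.000 → Σnom=-147.460; wc +0.391/-0.151 → slack +1.869/-1.775; half-tol=0.271, Σhalf²=0.481328
  -H: nom -24.700 → Σnom=-172.160; wc +0.407/-0.460 → slack +2.276/-2.235; half-tol=0.433, Σhalf²=0.669251
Nominal = -172.160. Worst-case = [-172.160 - 2.235, -172.160 + 2.276] = [-174.395, -169.884]. RSS = √0.669251 = 0.818.

nominal=-172.160 wc=[-174.395,-169.884] rss=0.818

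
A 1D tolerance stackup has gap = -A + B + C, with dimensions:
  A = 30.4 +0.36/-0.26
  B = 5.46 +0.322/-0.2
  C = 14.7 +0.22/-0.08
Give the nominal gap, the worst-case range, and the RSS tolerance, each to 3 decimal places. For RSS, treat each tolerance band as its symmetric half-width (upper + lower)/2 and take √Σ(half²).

Stack each dimension's contribution:
  -A: nom -30.400 → Σnom=-30.400; wc +0.260/-0.360 → slack +0.260/-0.360; half-tol=0.310, Σhalf²=0.096100
  +B: nom +5.460 → Σnom=-24.940; wc +0.322/-0.200 → slack +0.582/-0.560; half-tol=0.261, Σhalf²=0.164221
  +C: nom +14.700 → Σnom=-10.240; wc +0.220/-0.080 → slack +0.802/-0.640; half-tol=0.150, Σhalf²=0.186721
Nominal = -10.240. Worst-case = [-10.240 - 0.640, -10.240 + 0.802] = [-10.880, -9.438]. RSS = √0.186721 = 0.432.

nominal=-10.240 wc=[-10.880,-9.438] rss=0.432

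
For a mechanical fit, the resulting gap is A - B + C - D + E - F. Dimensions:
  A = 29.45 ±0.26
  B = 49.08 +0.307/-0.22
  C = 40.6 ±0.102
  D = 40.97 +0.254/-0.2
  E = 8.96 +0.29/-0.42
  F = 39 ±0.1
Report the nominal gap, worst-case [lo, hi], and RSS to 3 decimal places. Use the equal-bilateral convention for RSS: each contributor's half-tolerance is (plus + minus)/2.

Stack each dimension's contribution:
  +A: nom +29.450 → Σnom=29.450; wc +0.260/-0.260 → slack +0.260/-0.260; half-tol=0.260, Σhalf²=0.067600
  -B: nom -49.080 → Σnom=-19.630; wc +0.220/-0.307 → slack +0.480/-0.567; half-tol=0.264, Σhalf²=0.137032
  +C: nom +40.600 → Σnom=20.970; wc +0.102/-0.102 → slack +0.582/-0.669; half-tol=0.102, Σhalf²=0.147436
  -D: nom -40.970 → Σnom=-20.000; wc +0.200/-0.254 → slack +0.782/-0.923; half-tol=0.227, Σhalf²=0.198965
  +E: nom +8.960 → Σnom=-11.040; wc +0.290/-0.420 → slack +1.072/-1.343; half-tol=0.355, Σhalf²=0.324990
  -F: nom -39.000 → Σnom=-50.040; wc +0.100/-0.100 → slack +1.172/-1.443; half-tol=0.100, Σhalf²=0.334990
Nominal = -50.040. Worst-case = [-50.040 - 1.443, -50.040 + 1.172] = [-51.483, -48.868]. RSS = √0.334990 = 0.579.

nominal=-50.040 wc=[-51.483,-48.868] rss=0.579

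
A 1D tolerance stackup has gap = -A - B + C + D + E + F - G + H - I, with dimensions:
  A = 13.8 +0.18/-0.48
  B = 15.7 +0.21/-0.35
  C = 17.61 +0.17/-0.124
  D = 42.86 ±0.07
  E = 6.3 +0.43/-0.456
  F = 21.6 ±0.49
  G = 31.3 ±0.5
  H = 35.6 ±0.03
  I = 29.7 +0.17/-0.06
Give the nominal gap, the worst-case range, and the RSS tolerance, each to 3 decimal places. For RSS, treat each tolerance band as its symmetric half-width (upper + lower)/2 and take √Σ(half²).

nominal=33.470 wc=[31.240,36.050] rss=0.956

Stack each dimension's contribution:
  -A: nom -13.800 → Σnom=-13.800; wc +0.480/-0.180 → slack +0.480/-0.180; half-tol=0.330, Σhalf²=0.108900
  -B: nom -15.700 → Σnom=-29.500; wc +0.350/-0.210 → slack +0.830/-0.390; half-tol=0.280, Σhalf²=0.187300
  +C: nom +17.610 → Σnom=-11.890; wc +0.170/-0.124 → slack +1.000/-0.514; half-tol=0.147, Σhalf²=0.208909
  +D: nom +42.860 → Σnom=30.970; wc +0.070/-0.070 → slack +1.070/-0.584; half-tol=0.070, Σhalf²=0.213809
  +E: nom +6.300 → Σnom=37.270; wc +0.430/-0.456 → slack +1.500/-1.040; half-tol=0.443, Σhalf²=0.410058
  +F: nom +21.600 → Σnom=58.870; wc +0.490/-0.490 → slack +1.990/-1.530; half-tol=0.490, Σhalf²=0.650158
  -G: nom -31.300 → Σnom=27.570; wc +0.500/-0.500 → slack +2.490/-2.030; half-tol=0.500, Σhalf²=0.900158
  +H: nom +35.600 → Σnom=63.170; wc +0.030/-0.030 → slack +2.520/-2.060; half-tol=0.030, Σhalf²=0.901058
  -I: nom -29.700 → Σnom=33.470; wc +0.060/-0.170 → slack +2.580/-2.230; half-tol=0.115, Σhalf²=0.914283
Nominal = 33.470. Worst-case = [33.470 - 2.230, 33.470 + 2.580] = [31.240, 36.050]. RSS = √0.914283 = 0.956.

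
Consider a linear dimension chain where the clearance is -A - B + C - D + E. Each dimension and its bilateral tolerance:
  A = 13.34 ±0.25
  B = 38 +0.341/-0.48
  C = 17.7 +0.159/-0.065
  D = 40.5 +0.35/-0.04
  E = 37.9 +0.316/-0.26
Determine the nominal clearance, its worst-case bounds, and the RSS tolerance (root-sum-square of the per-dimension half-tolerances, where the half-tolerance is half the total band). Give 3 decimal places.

Stack each dimension's contribution:
  -A: nom -13.340 → Σnom=-13.340; wc +0.250/-0.250 → slack +0.250/-0.250; half-tol=0.250, Σhalf²=0.062500
  -B: nom -38.000 → Σnom=-51.340; wc +0.480/-0.341 → slack +0.730/-0.591; half-tol=0.410, Σhalf²=0.231010
  +C: nom +17.700 → Σnom=-33.640; wc +0.159/-0.065 → slack +0.889/-0.656; half-tol=0.112, Σhalf²=0.243554
  -D: nom -40.500 → Σnom=-74.140; wc +0.040/-0.350 → slack +0.929/-1.006; half-tol=0.195, Σhalf²=0.281579
  +E: nom +37.900 → Σnom=-36.240; wc +0.316/-0.260 → slack +1.245/-1.266; half-tol=0.288, Σhalf²=0.364523
Nominal = -36.240. Worst-case = [-36.240 - 1.266, -36.240 + 1.245] = [-37.506, -34.995]. RSS = √0.364523 = 0.604.

nominal=-36.240 wc=[-37.506,-34.995] rss=0.604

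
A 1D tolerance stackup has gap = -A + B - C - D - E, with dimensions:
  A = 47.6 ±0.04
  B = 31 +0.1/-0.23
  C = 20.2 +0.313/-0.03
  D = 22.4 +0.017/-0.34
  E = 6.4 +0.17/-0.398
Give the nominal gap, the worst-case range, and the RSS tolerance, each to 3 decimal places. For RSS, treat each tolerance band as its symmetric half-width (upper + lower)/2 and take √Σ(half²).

nominal=-65.600 wc=[-66.370,-64.692] rss=0.413

Stack each dimension's contribution:
  -A: nom -47.600 → Σnom=-47.600; wc +0.040/-0.040 → slack +0.040/-0.040; half-tol=0.040, Σhalf²=0.001600
  +B: nom +31.000 → Σnom=-16.600; wc +0.100/-0.230 → slack +0.140/-0.270; half-tol=0.165, Σhalf²=0.028825
  -C: nom -20.200 → Σnom=-36.800; wc +0.030/-0.313 → slack +0.170/-0.583; half-tol=0.171, Σhalf²=0.058237
  -D: nom -22.400 → Σnom=-59.200; wc +0.340/-0.017 → slack +0.510/-0.600; half-tol=0.179, Σhalf²=0.090099
  -E: nom -6.400 → Σnom=-65.600; wc +0.398/-0.170 → slack +0.908/-0.770; half-tol=0.284, Σhalf²=0.170756
Nominal = -65.600. Worst-case = [-65.600 - 0.770, -65.600 + 0.908] = [-66.370, -64.692]. RSS = √0.170756 = 0.413.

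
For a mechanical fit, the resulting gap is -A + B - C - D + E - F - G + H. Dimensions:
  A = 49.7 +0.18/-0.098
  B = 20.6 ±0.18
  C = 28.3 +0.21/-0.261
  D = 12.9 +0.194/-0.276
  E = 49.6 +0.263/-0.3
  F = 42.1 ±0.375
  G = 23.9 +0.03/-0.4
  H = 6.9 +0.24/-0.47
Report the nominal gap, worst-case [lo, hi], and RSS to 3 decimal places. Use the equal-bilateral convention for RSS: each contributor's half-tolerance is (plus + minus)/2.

nominal=-79.800 wc=[-81.739,-77.707] rss=0.745

Stack each dimension's contribution:
  -A: nom -49.700 → Σnom=-49.700; wc +0.098/-0.180 → slack +0.098/-0.180; half-tol=0.139, Σhalf²=0.019321
  +B: nom +20.600 → Σnom=-29.100; wc +0.180/-0.180 → slack +0.278/-0.360; half-tol=0.180, Σhalf²=0.051721
  -C: nom -28.300 → Σnom=-57.400; wc +0.261/-0.210 → slack +0.539/-0.570; half-tol=0.235, Σhalf²=0.107181
  -D: nom -12.900 → Σnom=-70.300; wc +0.276/-0.194 → slack +0.815/-0.764; half-tol=0.235, Σhalf²=0.162406
  +E: nom +49.600 → Σnom=-20.700; wc +0.263/-0.300 → slack +1.078/-1.064; half-tol=0.281, Σhalf²=0.241649
  -F: nom -42.100 → Σnom=-62.800; wc +0.375/-0.375 → slack +1.453/-1.439; half-tol=0.375, Σhalf²=0.382274
  -G: nom -23.900 → Σnom=-86.700; wc +0.400/-0.030 → slack +1.853/-1.469; half-tol=0.215, Σhalf²=0.428499
  +H: nom +6.900 → Σnom=-79.800; wc +0.240/-0.470 → slack +2.093/-1.939; half-tol=0.355, Σhalf²=0.554524
Nominal = -79.800. Worst-case = [-79.800 - 1.939, -79.800 + 2.093] = [-81.739, -77.707]. RSS = √0.554524 = 0.745.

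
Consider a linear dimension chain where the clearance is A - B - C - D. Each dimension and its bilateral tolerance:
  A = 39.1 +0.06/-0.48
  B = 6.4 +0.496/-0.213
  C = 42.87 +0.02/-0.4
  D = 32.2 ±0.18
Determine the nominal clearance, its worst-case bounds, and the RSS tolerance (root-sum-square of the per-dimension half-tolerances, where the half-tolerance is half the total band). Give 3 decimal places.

Stack each dimension's contribution:
  +A: nom +39.100 → Σnom=39.100; wc +0.060/-0.480 → slack +0.060/-0.480; half-tol=0.270, Σhalf²=0.072900
  -B: nom -6.400 → Σnom=32.700; wc +0.213/-0.496 → slack +0.273/-0.976; half-tol=0.354, Σhalf²=0.198570
  -C: nom -42.870 → Σnom=-10.170; wc +0.400/-0.020 → slack +0.673/-0.996; half-tol=0.210, Σhalf²=0.242670
  -D: nom -32.200 → Σnom=-42.370; wc +0.180/-0.180 → slack +0.853/-1.176; half-tol=0.180, Σhalf²=0.275070
Nominal = -42.370. Worst-case = [-42.370 - 1.176, -42.370 + 0.853] = [-43.546, -41.517]. RSS = √0.275070 = 0.524.

nominal=-42.370 wc=[-43.546,-41.517] rss=0.524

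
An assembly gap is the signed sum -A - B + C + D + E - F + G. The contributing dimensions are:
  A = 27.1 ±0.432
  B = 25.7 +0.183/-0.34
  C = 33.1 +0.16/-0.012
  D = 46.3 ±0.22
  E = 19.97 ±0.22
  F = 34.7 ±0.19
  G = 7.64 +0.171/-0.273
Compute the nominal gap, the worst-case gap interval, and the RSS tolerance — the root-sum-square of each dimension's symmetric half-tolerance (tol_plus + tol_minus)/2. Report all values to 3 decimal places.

nominal=19.510 wc=[17.980,21.243] rss=0.667

Stack each dimension's contribution:
  -A: nom -27.100 → Σnom=-27.100; wc +0.432/-0.432 → slack +0.432/-0.432; half-tol=0.432, Σhalf²=0.186624
  -B: nom -25.700 → Σnom=-52.800; wc +0.340/-0.183 → slack +0.772/-0.615; half-tol=0.262, Σhalf²=0.255006
  +C: nom +33.100 → Σnom=-19.700; wc +0.160/-0.012 → slack +0.932/-0.627; half-tol=0.086, Σhalf²=0.262402
  +D: nom +46.300 → Σnom=26.600; wc +0.220/-0.220 → slack +1.152/-0.847; half-tol=0.220, Σhalf²=0.310802
  +E: nom +19.970 → Σnom=46.570; wc +0.220/-0.220 → slack +1.372/-1.067; half-tol=0.220, Σhalf²=0.359202
  -F: nom -34.700 → Σnom=11.870; wc +0.190/-0.190 → slack +1.562/-1.257; half-tol=0.190, Σhalf²=0.395302
  +G: nom +7.640 → Σnom=19.510; wc +0.171/-0.273 → slack +1.733/-1.530; half-tol=0.222, Σhalf²=0.444586
Nominal = 19.510. Worst-case = [19.510 - 1.530, 19.510 + 1.733] = [17.980, 21.243]. RSS = √0.444586 = 0.667.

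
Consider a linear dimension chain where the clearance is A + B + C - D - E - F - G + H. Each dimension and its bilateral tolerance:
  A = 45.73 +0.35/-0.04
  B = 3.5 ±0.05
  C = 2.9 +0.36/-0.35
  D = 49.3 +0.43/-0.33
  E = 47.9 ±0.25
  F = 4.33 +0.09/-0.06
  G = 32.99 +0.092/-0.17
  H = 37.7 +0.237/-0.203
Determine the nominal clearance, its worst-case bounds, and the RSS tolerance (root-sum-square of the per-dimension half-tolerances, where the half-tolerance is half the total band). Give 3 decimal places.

nominal=-44.690 wc=[-46.195,-42.883] rss=0.667

Stack each dimension's contribution:
  +A: nom +45.730 → Σnom=45.730; wc +0.350/-0.040 → slack +0.350/-0.040; half-tol=0.195, Σhalf²=0.038025
  +B: nom +3.500 → Σnom=49.230; wc +0.050/-0.050 → slack +0.400/-0.090; half-tol=0.050, Σhalf²=0.040525
  +C: nom +2.900 → Σnom=52.130; wc +0.360/-0.350 → slack +0.760/-0.440; half-tol=0.355, Σhalf²=0.166550
  -D: nom -49.300 → Σnom=2.830; wc +0.330/-0.430 → slack +1.090/-0.870; half-tol=0.380, Σhalf²=0.310950
  -E: nom -47.900 → Σnom=-45.070; wc +0.250/-0.250 → slack +1.340/-1.120; half-tol=0.250, Σhalf²=0.373450
  -F: nom -4.330 → Σnom=-49.400; wc +0.060/-0.090 → slack +1.400/-1.210; half-tol=0.075, Σhalf²=0.379075
  -G: nom -32.990 → Σnom=-82.390; wc +0.170/-0.092 → slack +1.570/-1.302; half-tol=0.131, Σhalf²=0.396236
  +H: nom +37.700 → Σnom=-44.690; wc +0.237/-0.203 → slack +1.807/-1.505; half-tol=0.220, Σhalf²=0.444636
Nominal = -44.690. Worst-case = [-44.690 - 1.505, -44.690 + 1.807] = [-46.195, -42.883]. RSS = √0.444636 = 0.667.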